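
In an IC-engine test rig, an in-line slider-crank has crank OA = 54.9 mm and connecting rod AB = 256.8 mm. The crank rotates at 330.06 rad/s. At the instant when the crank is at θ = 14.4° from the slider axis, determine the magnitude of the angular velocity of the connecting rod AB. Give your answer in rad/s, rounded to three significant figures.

68.4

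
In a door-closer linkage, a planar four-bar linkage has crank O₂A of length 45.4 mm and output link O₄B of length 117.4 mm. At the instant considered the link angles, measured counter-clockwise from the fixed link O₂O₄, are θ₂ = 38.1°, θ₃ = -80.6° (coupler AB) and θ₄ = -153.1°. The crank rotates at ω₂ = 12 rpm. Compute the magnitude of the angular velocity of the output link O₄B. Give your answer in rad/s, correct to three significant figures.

ω₂ = 1.257 rad/s (from 12 rpm).
Differentiating the loop-closure r₂e^{iθ₂}+r₃e^{iθ₃}=r₁+r₄e^{iθ₄} gives r₂ω₂e^{iθ₂}+r₃ω₃e^{iθ₃}=r₄ω₄e^{iθ₄}.
Eliminating the other unknown: ω₄ = r₂ω₂ sin(θ₂−θ₃) / [r₄ sin(θ₄−θ₃)].
Numerator sine = +0.87715; denominator sine = -0.95372.
Result = 0.0454·1.257·(+0.87715) / (0.1174·(-0.95372)) = -0.44694 rad/s; magnitude 0.44694 rad/s.

0.447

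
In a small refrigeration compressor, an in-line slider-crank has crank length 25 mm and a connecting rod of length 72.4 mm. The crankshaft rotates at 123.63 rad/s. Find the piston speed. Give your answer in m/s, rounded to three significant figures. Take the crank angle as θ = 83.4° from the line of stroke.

3.20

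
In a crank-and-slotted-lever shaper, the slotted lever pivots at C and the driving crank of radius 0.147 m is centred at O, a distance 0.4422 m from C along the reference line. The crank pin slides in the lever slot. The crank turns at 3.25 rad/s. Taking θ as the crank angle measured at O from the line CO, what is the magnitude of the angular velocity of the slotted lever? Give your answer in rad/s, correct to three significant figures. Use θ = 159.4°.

1.34

ω = 3.25 rad/s
Crank pin A relative to C: A = (d + r cosθ, r sinθ); lever angle φ = atan2(r sinθ, d + r cosθ).
Differentiating tanφ: φ̇ = rω(d cosθ + r)/(d² + r² + 2dr cosθ).
d² + r² + 2dr cosθ = |CA|² = 0.0954557 m²;  d cosθ + r = -0.26693 m.
|ω_lever| = |0.147·3.25·-0.26693| / 0.0954557 = 1.3359 rad/s.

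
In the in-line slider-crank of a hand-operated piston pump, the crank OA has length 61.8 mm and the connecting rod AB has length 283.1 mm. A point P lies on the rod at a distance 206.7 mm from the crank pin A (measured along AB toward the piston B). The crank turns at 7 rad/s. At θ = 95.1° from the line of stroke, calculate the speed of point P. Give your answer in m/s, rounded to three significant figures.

0.425

ω = 7 rad/s.  Crank-pin speed |V_A| = rω = 0.4326 m/s, perpendicular to OA.
Rod angle: sinφ = −(r/L) sinθ ⇒ φ = -12.558°; ω_rod = −rω cosθ/√(L²−r²sin²θ) = +0.13917 rad/s.
V_P = V_A + ω_rod × AP, with AP = 0.2067 m along the rod.
Components: V_Px = −rω sinθ − a·ω_rod·sinφ = -0.42463 m/s;  V_Py = rω cosθ + a·ω_rod·cosφ = -0.010378 m/s.
|V_P| = √(V_Px² + V_Py²) = 0.42476 m/s.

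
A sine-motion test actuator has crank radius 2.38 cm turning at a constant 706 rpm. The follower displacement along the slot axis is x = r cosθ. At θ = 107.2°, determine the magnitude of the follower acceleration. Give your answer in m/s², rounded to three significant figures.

ω = 73.93 rad/s (from 706 rpm).
x = r cosθ ⇒ ẍ = −rω² cosθ (ω constant).
|a| = rω²|cosθ| = 0.0238·(73.93)²·|cos 107.2°| = 38.469 m/s².

38.5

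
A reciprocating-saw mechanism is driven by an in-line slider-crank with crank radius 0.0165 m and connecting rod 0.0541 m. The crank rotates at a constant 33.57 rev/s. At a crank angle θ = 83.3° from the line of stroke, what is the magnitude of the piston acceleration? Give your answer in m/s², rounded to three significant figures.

143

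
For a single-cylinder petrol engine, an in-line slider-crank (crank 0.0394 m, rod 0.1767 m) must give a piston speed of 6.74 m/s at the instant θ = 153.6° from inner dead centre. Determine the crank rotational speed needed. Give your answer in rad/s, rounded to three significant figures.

For an in-line slider-crank, |v_piston| = rω|sinθ|·[1 + r cosθ/√(L² − r² sin²θ)].
With r = 0.0394 m, L = 0.1767 m, θ = 153.6°: the bracketed kinematic factor |dx/dθ| = 0.014002 m.
ω = v/|dx/dθ| = 6.74/0.014002 = 481.34 rad/s.

481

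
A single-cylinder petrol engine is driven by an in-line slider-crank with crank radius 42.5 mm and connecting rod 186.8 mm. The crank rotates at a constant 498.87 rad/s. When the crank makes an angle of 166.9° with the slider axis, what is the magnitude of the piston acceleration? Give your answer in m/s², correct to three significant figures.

8130

ω = 498.9 rad/s
x(θ) = r cosθ + √(L² − r² sin²θ); with ω constant, a = ω²·d²x/dθ².
d²x/dθ² = −r cosθ − r²(cos2θ)/√u − r⁴ sin²2θ/(4u^{3/2}),  u = L² − r² sin²θ = 0.0348015 m².
Substituting r = 0.0425 m, L = 0.1868 m, θ = 166.9°: d²x/dθ² = +0.032682 m.
a = ω²·d²x/dθ² = (498.9)²·(+0.032682) = +8133.6 m/s²;  |a| = 8133.6 m/s².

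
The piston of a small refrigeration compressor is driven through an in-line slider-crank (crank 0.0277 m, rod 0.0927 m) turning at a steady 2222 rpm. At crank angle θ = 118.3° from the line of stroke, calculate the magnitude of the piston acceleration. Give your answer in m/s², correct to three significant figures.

959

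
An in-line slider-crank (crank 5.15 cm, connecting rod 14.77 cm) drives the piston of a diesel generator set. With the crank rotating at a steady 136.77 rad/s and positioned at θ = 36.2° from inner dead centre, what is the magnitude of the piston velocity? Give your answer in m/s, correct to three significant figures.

ω = 136.8 rad/s
For an in-line slider-crank, x = r cosθ + √(L² − r² sin²θ), so v = −rω sinθ·[1 + r cosθ/√(L² − r² sin²θ)].
With r = 0.0515 m, L = 0.1477 m, θ = 36.2°: √(L² − r² sin²θ) = 0.14453 m.
v = −0.0515·136.8·0.59061·[1 + 0.0515·0.80696/0.14453] = -5.3562 m/s.
|v| = 5.3562 m/s.

5.36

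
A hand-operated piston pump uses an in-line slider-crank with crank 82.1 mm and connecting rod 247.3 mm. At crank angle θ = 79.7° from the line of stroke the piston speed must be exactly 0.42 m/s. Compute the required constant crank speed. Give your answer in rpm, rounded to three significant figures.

46.7

For an in-line slider-crank, |v_piston| = rω|sinθ|·[1 + r cosθ/√(L² − r² sin²θ)].
With r = 0.0821 m, L = 0.2473 m, θ = 79.7°: the bracketed kinematic factor |dx/dθ| = 0.08585 m.
ω = v/|dx/dθ| = 0.42/0.08585 = 4.8922 rad/s.
N = 60ω/(2π) = 46.718 rpm.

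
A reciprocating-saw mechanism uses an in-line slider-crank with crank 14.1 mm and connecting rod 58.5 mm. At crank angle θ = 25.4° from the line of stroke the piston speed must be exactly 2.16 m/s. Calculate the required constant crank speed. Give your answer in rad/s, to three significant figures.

For an in-line slider-crank, |v_piston| = rω|sinθ|·[1 + r cosθ/√(L² − r² sin²θ)].
With r = 0.0141 m, L = 0.0585 m, θ = 25.4°: the bracketed kinematic factor |dx/dθ| = 0.0073719 m.
ω = v/|dx/dθ| = 2.16/0.0073719 = 293 rad/s.

293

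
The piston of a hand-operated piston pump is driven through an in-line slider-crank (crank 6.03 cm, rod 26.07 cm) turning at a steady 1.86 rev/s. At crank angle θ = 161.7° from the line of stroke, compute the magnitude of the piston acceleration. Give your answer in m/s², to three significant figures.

6.28

ω = 2π·1.86 = 11.69 rad/s
x(θ) = r cosθ + √(L² − r² sin²θ); with ω constant, a = ω²·d²x/dθ².
d²x/dθ² = −r cosθ − r²(cos2θ)/√u − r⁴ sin²2θ/(4u^{3/2}),  u = L² − r² sin²θ = 0.067606 m².
Substituting r = 0.0603 m, L = 0.2607 m, θ = 161.7°: d²x/dθ² = +0.045957 m.
a = ω²·d²x/dθ² = (11.69)²·(+0.045957) = +6.2767 m/s²;  |a| = 6.2767 m/s².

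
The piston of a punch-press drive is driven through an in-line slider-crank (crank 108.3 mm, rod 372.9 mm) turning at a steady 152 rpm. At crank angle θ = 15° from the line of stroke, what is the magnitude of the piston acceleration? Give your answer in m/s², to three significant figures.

ω = 2π·152/60 = 15.92 rad/s
x(θ) = r cosθ + √(L² − r² sin²θ); with ω constant, a = ω²·d²x/dθ².
d²x/dθ² = −r cosθ − r²(cos2θ)/√u − r⁴ sin²2θ/(4u^{3/2}),  u = L² − r² sin²θ = 0.138269 m².
Substituting r = 0.1083 m, L = 0.3729 m, θ = 15°: d²x/dθ² = -0.13209 m.
a = ω²·d²x/dθ² = (15.92)²·(-0.13209) = -33.468 m/s²;  |a| = 33.468 m/s².

33.5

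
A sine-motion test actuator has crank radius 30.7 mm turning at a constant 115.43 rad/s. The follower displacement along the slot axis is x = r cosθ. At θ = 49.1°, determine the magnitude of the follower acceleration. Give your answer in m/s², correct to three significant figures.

268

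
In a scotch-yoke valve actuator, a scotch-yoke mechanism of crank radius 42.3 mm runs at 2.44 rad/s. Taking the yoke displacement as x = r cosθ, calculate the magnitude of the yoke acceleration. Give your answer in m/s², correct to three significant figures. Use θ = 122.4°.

0.135

ω = 2.44 rad/s
x = r cosθ ⇒ ẍ = −rω² cosθ (ω constant).
|a| = rω²|cosθ| = 0.0423·(2.44)²·|cos 122.4°| = 0.13494 m/s².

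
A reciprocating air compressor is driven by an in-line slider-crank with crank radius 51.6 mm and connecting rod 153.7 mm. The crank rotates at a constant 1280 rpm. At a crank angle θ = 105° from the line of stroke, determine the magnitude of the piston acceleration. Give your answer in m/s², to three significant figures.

522

ω = 2π·1280/60 = 134 rad/s
x(θ) = r cosθ + √(L² − r² sin²θ); with ω constant, a = ω²·d²x/dθ².
d²x/dθ² = −r cosθ − r²(cos2θ)/√u − r⁴ sin²2θ/(4u^{3/2}),  u = L² − r² sin²θ = 0.0211395 m².
Substituting r = 0.0516 m, L = 0.1537 m, θ = 105°: d²x/dθ² = +0.02907 m.
a = ω²·d²x/dθ² = (134)²·(+0.02907) = +522.31 m/s²;  |a| = 522.31 m/s².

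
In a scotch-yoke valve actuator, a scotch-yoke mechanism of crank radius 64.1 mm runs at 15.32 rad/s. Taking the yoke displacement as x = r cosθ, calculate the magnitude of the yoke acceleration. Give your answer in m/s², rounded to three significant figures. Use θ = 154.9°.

ω = 15.32 rad/s
x = r cosθ ⇒ ẍ = −rω² cosθ (ω constant).
|a| = rω²|cosθ| = 0.0641·(15.32)²·|cos 154.9°| = 13.624 m/s².

13.6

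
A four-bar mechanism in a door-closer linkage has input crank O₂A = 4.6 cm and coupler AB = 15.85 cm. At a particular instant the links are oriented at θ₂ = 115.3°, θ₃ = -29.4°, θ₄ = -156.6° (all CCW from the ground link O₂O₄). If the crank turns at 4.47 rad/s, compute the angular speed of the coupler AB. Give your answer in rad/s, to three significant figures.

ω₂ = 4.47 rad/s
Differentiating the loop-closure r₂e^{iθ₂}+r₃e^{iθ₃}=r₁+r₄e^{iθ₄} gives r₂ω₂e^{iθ₂}+r₃ω₃e^{iθ₃}=r₄ω₄e^{iθ₄}.
Eliminating the other unknown: ω₃ = r₂ω₂ sin(θ₄−θ₂) / [r₃ sin(θ₃−θ₄)].
Numerator sine = +0.99945; denominator sine = +0.79653.
Result = 0.046·4.47·(+0.99945) / (0.1585·(+0.79653)) = +1.6278 rad/s; magnitude 1.6278 rad/s.

1.63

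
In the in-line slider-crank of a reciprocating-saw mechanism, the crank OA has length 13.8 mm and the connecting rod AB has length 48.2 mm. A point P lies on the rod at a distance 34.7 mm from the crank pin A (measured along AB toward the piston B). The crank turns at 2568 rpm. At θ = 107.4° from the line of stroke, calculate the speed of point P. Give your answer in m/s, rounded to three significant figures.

3.33

ω = 268.9 rad/s.  Crank-pin speed |V_A| = rω = 3.7111 m/s, perpendicular to OA.
Rod angle: sinφ = −(r/L) sinθ ⇒ φ = -15.855°; ω_rod = −rω cosθ/√(L²−r²sin²θ) = +23.935 rad/s.
V_P = V_A + ω_rod × AP, with AP = 0.0347 m along the rod.
Components: V_Px = −rω sinθ − a·ω_rod·sinφ = -3.3144 m/s;  V_Py = rω cosθ + a·ω_rod·cosφ = -0.31083 m/s.
|V_P| = √(V_Px² + V_Py²) = 3.3289 m/s.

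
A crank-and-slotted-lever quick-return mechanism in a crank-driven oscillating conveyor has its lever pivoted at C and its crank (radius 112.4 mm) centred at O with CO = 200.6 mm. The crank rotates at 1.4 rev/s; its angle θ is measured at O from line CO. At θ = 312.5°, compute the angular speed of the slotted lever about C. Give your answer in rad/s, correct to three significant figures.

2.94

ω = 8.796 rad/s (from 1.4 rev/s).
Crank pin A relative to C: A = (d + r cosθ, r sinθ); lever angle φ = atan2(r sinθ, d + r cosθ).
Differentiating tanφ: φ̇ = rω(d cosθ + r)/(d² + r² + 2dr cosθ).
d² + r² + 2dr cosθ = |CA|² = 0.0833398 m²;  d cosθ + r = +0.24792 m.
|ω_lever| = |0.1124·8.796·+0.24792| / 0.0833398 = 2.9413 rad/s.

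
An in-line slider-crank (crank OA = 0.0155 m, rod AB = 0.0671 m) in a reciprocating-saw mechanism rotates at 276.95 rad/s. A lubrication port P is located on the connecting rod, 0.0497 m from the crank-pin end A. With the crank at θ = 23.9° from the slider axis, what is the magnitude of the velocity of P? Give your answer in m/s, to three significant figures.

2.26

ω = 276.9 rad/s.  Crank-pin speed |V_A| = rω = 4.2927 m/s, perpendicular to OA.
Rod angle: sinφ = −(r/L) sinθ ⇒ φ = -5.370°; ω_rod = −rω cosθ/√(L²−r²sin²θ) = -58.747 rad/s.
V_P = V_A + ω_rod × AP, with AP = 0.0497 m along the rod.
Components: V_Px = −rω sinθ − a·ω_rod·sinφ = -2.0124 m/s;  V_Py = rω cosθ + a·ω_rod·cosφ = +1.0177 m/s.
|V_P| = √(V_Px² + V_Py²) = 2.2551 m/s.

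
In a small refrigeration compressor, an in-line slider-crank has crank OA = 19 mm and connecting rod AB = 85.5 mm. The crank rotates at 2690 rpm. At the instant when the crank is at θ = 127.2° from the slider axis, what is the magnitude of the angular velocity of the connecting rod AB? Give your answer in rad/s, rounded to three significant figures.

38.5

ω = 281.7 rad/s (converted from 2690 rpm).
The rod makes angle φ with the slider axis where L sinφ = r sinθ; differentiating, L cosφ·φ̇ = r ω cosθ.
L cosφ = √(L² − r² sin²θ) = 0.08415 m.
|ω_rod| = r ω |cosθ| / √(L² − r² sin²θ) = 0.019·281.7·0.60460/0.08415 = 38.455 rad/s.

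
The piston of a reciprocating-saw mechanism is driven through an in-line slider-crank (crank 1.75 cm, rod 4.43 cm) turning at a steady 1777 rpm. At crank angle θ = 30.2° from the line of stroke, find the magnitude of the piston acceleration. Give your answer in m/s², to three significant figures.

ω = 2π·1777/60 = 186.1 rad/s
x(θ) = r cosθ + √(L² − r² sin²θ); with ω constant, a = ω²·d²x/dθ².
d²x/dθ² = −r cosθ − r²(cos2θ)/√u − r⁴ sin²2θ/(4u^{3/2}),  u = L² − r² sin²θ = 0.001885 m².
Substituting r = 0.0175 m, L = 0.0443 m, θ = 30.2°: d²x/dθ² = -0.018826 m.
a = ω²·d²x/dθ² = (186.1)²·(-0.018826) = -651.9 m/s²;  |a| = 651.9 m/s².

652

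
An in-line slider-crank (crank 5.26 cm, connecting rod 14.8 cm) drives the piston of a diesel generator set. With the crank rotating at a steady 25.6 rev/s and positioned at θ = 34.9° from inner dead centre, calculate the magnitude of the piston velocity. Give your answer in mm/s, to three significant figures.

6280

ω = 2π·25.6 = 160.8 rad/s
For an in-line slider-crank, x = r cosθ + √(L² − r² sin²θ), so v = −rω sinθ·[1 + r cosθ/√(L² − r² sin²θ)].
With r = 0.0526 m, L = 0.148 m, θ = 34.9°: √(L² − r² sin²θ) = 0.14491 m.
v = −0.0526·160.8·0.57215·[1 + 0.0526·0.82015/0.14491] = -6.2819 m/s.
|v| = 6.2819 m/s = 6281.9 mm/s.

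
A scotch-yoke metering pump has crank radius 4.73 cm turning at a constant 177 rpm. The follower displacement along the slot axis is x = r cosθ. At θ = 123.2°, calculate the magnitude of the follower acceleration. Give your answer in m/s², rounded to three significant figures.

ω = 18.54 rad/s (from 177 rpm).
x = r cosθ ⇒ ẍ = −rω² cosθ (ω constant).
|a| = rω²|cosθ| = 0.0473·(18.54)²·|cos 123.2°| = 8.8981 m/s².

8.90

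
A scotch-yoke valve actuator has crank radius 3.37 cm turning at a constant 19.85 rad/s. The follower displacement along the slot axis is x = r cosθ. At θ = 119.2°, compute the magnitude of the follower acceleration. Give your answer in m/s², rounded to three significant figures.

ω = 19.85 rad/s
x = r cosθ ⇒ ẍ = −rω² cosθ (ω constant).
|a| = rω²|cosθ| = 0.0337·(19.85)²·|cos 119.2°| = 6.4781 m/s².

6.48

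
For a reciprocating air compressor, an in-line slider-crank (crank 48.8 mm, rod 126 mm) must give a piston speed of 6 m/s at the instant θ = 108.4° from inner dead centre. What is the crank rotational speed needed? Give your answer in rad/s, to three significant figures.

For an in-line slider-crank, |v_piston| = rω|sinθ|·[1 + r cosθ/√(L² − r² sin²θ)].
With r = 0.0488 m, L = 0.126 m, θ = 108.4°: the bracketed kinematic factor |dx/dθ| = 0.040218 m.
ω = v/|dx/dθ| = 6/0.040218 = 149.19 rad/s.

149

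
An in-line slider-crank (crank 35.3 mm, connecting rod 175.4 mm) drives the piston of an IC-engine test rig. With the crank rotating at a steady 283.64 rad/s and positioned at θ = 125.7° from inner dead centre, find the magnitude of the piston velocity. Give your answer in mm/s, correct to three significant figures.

7160

ω = 283.6 rad/s
For an in-line slider-crank, x = r cosθ + √(L² − r² sin²θ), so v = −rω sinθ·[1 + r cosθ/√(L² − r² sin²θ)].
With r = 0.0353 m, L = 0.1754 m, θ = 125.7°: √(L² − r² sin²θ) = 0.17304 m.
v = −0.0353·283.6·0.81208·[1 + 0.0353·-0.58354/0.17304] = -7.1631 m/s.
|v| = 7.1631 m/s = 7163.1 mm/s.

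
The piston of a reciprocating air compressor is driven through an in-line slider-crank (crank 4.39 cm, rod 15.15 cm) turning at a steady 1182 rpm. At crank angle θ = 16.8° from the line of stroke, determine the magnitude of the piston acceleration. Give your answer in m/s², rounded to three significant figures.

808

ω = 2π·1182/60 = 123.8 rad/s
x(θ) = r cosθ + √(L² − r² sin²θ); with ω constant, a = ω²·d²x/dθ².
d²x/dθ² = −r cosθ − r²(cos2θ)/√u − r⁴ sin²2θ/(4u^{3/2}),  u = L² − r² sin²θ = 0.0227913 m².
Substituting r = 0.0439 m, L = 0.1515 m, θ = 16.8°: d²x/dθ² = -0.052742 m.
a = ω²·d²x/dθ² = (123.8)²·(-0.052742) = -808.07 m/s²;  |a| = 808.07 m/s².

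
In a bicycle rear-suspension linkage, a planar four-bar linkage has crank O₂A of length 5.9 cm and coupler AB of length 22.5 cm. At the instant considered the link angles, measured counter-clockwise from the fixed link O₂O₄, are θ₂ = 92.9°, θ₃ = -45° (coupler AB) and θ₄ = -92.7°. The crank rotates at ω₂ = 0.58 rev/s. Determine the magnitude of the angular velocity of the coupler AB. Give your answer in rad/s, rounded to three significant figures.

0.126

ω₂ = 3.644 rad/s (from 0.58 rev/s).
Differentiating the loop-closure r₂e^{iθ₂}+r₃e^{iθ₃}=r₁+r₄e^{iθ₄} gives r₂ω₂e^{iθ₂}+r₃ω₃e^{iθ₃}=r₄ω₄e^{iθ₄}.
Eliminating the other unknown: ω₃ = r₂ω₂ sin(θ₄−θ₂) / [r₃ sin(θ₃−θ₄)].
Numerator sine = +0.09758; denominator sine = +0.73963.
Result = 0.059·3.644·(+0.09758) / (0.225·(+0.73963)) = +0.12608 rad/s; magnitude 0.12608 rad/s.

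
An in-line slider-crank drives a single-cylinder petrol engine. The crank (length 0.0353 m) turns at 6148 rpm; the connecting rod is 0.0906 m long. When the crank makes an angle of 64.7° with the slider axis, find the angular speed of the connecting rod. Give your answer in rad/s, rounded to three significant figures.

ω = 643.8 rad/s (converted from 6148 rpm).
The rod makes angle φ with the slider axis where L sinφ = r sinθ; differentiating, L cosφ·φ̇ = r ω cosθ.
L cosφ = √(L² − r² sin²θ) = 0.084793 m.
|ω_rod| = r ω |cosθ| / √(L² − r² sin²θ) = 0.0353·643.8·0.42736/0.084793 = 114.54 rad/s.

115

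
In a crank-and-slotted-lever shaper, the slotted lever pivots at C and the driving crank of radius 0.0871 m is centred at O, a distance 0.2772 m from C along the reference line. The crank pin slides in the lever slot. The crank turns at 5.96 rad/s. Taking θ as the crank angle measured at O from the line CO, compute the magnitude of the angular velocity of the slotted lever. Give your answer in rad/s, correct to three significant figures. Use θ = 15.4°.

1.40

ω = 5.96 rad/s
Crank pin A relative to C: A = (d + r cosθ, r sinθ); lever angle φ = atan2(r sinθ, d + r cosθ).
Differentiating tanφ: φ̇ = rω(d cosθ + r)/(d² + r² + 2dr cosθ).
d² + r² + 2dr cosθ = |CA|² = 0.130981 m²;  d cosθ + r = +0.35435 m.
|ω_lever| = |0.0871·5.96·+0.35435| / 0.130981 = 1.4044 rad/s.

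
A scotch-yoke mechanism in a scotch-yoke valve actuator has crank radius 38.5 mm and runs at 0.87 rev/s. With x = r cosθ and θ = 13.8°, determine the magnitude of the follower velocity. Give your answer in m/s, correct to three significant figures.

0.0502

ω = 5.466 rad/s (from 0.87 rev/s).
x = r cosθ ⇒ ẋ = −rω sinθ.
|v| = rω|sinθ| = 0.0385·5.466·|sin 13.8°| = 0.050201 m/s.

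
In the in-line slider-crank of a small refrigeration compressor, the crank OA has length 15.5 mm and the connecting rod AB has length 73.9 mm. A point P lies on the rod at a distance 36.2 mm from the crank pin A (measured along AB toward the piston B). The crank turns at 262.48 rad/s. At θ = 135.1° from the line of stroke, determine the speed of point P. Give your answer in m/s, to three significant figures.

ω = 262.5 rad/s.  Crank-pin speed |V_A| = rω = 4.0684 m/s, perpendicular to OA.
Rod angle: sinφ = −(r/L) sinθ ⇒ φ = -8.514°; ω_rod = −rω cosθ/√(L²−r²sin²θ) = +39.431 rad/s.
V_P = V_A + ω_rod × AP, with AP = 0.0362 m along the rod.
Components: V_Px = −rω sinθ − a·ω_rod·sinφ = -2.6605 m/s;  V_Py = rω cosθ + a·ω_rod·cosφ = -1.4702 m/s.
|V_P| = √(V_Px² + V_Py²) = 3.0397 m/s.

3.04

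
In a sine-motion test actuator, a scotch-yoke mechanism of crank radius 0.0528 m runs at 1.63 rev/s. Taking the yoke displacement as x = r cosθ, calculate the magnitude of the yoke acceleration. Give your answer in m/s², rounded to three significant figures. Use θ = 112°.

2.07

ω = 10.24 rad/s (from 1.63 rev/s).
x = r cosθ ⇒ ẍ = −rω² cosθ (ω constant).
|a| = rω²|cosθ| = 0.0528·(10.24)²·|cos 112°| = 2.0746 m/s².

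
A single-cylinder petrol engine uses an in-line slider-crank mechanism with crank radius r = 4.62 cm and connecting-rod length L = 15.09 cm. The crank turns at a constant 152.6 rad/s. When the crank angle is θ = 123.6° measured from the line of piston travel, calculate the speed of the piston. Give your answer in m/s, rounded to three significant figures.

4.84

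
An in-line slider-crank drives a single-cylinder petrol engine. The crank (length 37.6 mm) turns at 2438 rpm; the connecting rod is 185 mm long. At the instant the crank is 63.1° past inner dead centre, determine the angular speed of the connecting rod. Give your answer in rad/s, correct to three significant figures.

23.9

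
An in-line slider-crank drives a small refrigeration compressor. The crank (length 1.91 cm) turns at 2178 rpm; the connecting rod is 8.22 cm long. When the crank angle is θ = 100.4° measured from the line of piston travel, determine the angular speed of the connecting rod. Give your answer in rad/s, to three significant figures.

9.83

ω = 228.1 rad/s (converted from 2178 rpm).
The rod makes angle φ with the slider axis where L sinφ = r sinθ; differentiating, L cosφ·φ̇ = r ω cosθ.
L cosφ = √(L² − r² sin²θ) = 0.080024 m.
|ω_rod| = r ω |cosθ| / √(L² − r² sin²θ) = 0.0191·228.1·0.18052/0.080024 = 9.827 rad/s.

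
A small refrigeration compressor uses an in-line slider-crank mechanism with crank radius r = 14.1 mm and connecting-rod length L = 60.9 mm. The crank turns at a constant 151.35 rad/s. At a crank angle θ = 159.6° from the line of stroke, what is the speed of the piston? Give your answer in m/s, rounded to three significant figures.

0.582

ω = 151.3 rad/s
For an in-line slider-crank, x = r cosθ + √(L² − r² sin²θ), so v = −rω sinθ·[1 + r cosθ/√(L² − r² sin²θ)].
With r = 0.0141 m, L = 0.0609 m, θ = 159.6°: √(L² − r² sin²θ) = 0.060701 m.
v = −0.0141·151.3·0.34857·[1 + 0.0141·-0.93728/0.060701] = -0.58191 m/s.
|v| = 0.58191 m/s.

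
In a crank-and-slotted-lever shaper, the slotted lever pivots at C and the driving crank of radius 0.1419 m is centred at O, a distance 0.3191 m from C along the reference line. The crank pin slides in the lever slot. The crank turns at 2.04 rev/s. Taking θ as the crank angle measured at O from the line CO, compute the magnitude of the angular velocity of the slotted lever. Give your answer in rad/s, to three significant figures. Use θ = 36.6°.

ω = 12.82 rad/s (from 2.04 rev/s).
Crank pin A relative to C: A = (d + r cosθ, r sinθ); lever angle φ = atan2(r sinθ, d + r cosθ).
Differentiating tanφ: φ̇ = rω(d cosθ + r)/(d² + r² + 2dr cosθ).
d² + r² + 2dr cosθ = |CA|² = 0.194664 m²;  d cosθ + r = +0.39808 m.
|ω_lever| = |0.1419·12.82·+0.39808| / 0.194664 = 3.7194 rad/s.

3.72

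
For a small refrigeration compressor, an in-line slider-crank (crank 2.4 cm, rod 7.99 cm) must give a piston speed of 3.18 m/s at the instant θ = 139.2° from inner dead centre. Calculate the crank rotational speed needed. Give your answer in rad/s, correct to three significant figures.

For an in-line slider-crank, |v_piston| = rω|sinθ|·[1 + r cosθ/√(L² − r² sin²θ)].
With r = 0.024 m, L = 0.0799 m, θ = 139.2°: the bracketed kinematic factor |dx/dθ| = 0.012046 m.
ω = v/|dx/dθ| = 3.18/0.012046 = 264 rad/s.

264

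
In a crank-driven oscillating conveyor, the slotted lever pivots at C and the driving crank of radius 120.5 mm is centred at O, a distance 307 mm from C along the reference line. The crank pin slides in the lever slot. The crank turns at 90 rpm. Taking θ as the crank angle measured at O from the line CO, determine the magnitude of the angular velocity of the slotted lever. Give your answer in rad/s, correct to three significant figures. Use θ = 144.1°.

2.98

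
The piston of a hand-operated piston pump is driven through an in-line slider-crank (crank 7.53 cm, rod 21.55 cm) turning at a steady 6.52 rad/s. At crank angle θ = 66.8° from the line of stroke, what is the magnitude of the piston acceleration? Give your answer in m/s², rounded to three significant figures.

0.468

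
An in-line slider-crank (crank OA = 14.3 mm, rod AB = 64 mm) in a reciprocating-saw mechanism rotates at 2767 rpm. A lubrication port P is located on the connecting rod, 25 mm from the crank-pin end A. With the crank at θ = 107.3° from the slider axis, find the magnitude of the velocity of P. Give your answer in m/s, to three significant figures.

ω = 289.8 rad/s.  Crank-pin speed |V_A| = rω = 4.1436 m/s, perpendicular to OA.
Rod angle: sinφ = −(r/L) sinθ ⇒ φ = -12.318°; ω_rod = −rω cosθ/√(L²−r²sin²θ) = +19.707 rad/s.
V_P = V_A + ω_rod × AP, with AP = 0.025 m along the rod.
Components: V_Px = −rω sinθ − a·ω_rod·sinφ = -3.851 m/s;  V_Py = rω cosθ + a·ω_rod·cosφ = -0.75087 m/s.
|V_P| = √(V_Px² + V_Py²) = 3.9235 m/s.

3.92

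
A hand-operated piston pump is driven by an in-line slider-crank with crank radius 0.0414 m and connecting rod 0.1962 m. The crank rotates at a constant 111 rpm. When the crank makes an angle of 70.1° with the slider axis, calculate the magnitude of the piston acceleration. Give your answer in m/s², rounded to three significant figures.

0.984

ω = 2π·111/60 = 11.62 rad/s
x(θ) = r cosθ + √(L² − r² sin²θ); with ω constant, a = ω²·d²x/dθ².
d²x/dθ² = −r cosθ − r²(cos2θ)/√u − r⁴ sin²2θ/(4u^{3/2}),  u = L² − r² sin²θ = 0.0369791 m².
Substituting r = 0.0414 m, L = 0.1962 m, θ = 70.1°: d²x/dθ² = -0.0072863 m.
a = ω²·d²x/dθ² = (11.62)²·(-0.0072863) = -0.98449 m/s²;  |a| = 0.98449 m/s².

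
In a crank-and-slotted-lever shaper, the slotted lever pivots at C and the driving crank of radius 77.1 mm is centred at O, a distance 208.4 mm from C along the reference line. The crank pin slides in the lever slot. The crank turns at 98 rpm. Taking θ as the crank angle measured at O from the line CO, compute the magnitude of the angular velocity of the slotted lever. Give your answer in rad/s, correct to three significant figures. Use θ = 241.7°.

ω = 10.26 rad/s (from 98 rpm).
Crank pin A relative to C: A = (d + r cosθ, r sinθ); lever angle φ = atan2(r sinθ, d + r cosθ).
Differentiating tanφ: φ̇ = rω(d cosθ + r)/(d² + r² + 2dr cosθ).
d² + r² + 2dr cosθ = |CA|² = 0.03414 m²;  d cosθ + r = -0.0217 m.
|ω_lever| = |0.0771·10.26·-0.0217| / 0.03414 = 0.50293 rad/s.

0.503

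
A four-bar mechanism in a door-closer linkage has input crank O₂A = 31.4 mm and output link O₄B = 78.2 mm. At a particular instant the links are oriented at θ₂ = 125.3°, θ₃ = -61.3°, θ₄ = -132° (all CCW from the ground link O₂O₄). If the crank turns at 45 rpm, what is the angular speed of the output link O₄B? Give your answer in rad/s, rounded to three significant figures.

0.230

ω₂ = 4.712 rad/s (from 45 rpm).
Differentiating the loop-closure r₂e^{iθ₂}+r₃e^{iθ₃}=r₁+r₄e^{iθ₄} gives r₂ω₂e^{iθ₂}+r₃ω₃e^{iθ₃}=r₄ω₄e^{iθ₄}.
Eliminating the other unknown: ω₄ = r₂ω₂ sin(θ₂−θ₃) / [r₄ sin(θ₄−θ₃)].
Numerator sine = -0.11494; denominator sine = -0.94380.
Result = 0.0314·4.712·(-0.11494) / (0.0782·(-0.94380)) = +0.23043 rad/s; magnitude 0.23043 rad/s.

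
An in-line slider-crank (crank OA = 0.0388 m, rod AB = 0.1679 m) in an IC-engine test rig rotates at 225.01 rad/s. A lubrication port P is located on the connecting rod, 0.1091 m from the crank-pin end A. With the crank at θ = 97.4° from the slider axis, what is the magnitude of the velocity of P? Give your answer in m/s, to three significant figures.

8.49

ω = 225 rad/s.  Crank-pin speed |V_A| = rω = 8.7304 m/s, perpendicular to OA.
Rod angle: sinφ = −(r/L) sinθ ⇒ φ = -13.248°; ω_rod = −rω cosθ/√(L²−r²sin²θ) = +6.8802 rad/s.
V_P = V_A + ω_rod × AP, with AP = 0.1091 m along the rod.
Components: V_Px = −rω sinθ − a·ω_rod·sinφ = -8.4857 m/s;  V_Py = rω cosθ + a·ω_rod·cosφ = -0.39379 m/s.
|V_P| = √(V_Px² + V_Py²) = 8.4948 m/s.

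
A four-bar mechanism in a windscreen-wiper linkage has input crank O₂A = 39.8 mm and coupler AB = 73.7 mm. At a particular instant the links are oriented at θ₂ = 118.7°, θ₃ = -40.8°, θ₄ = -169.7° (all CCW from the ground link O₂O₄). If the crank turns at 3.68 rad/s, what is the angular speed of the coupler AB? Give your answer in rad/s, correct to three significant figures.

2.42

ω₂ = 3.68 rad/s
Differentiating the loop-closure r₂e^{iθ₂}+r₃e^{iθ₃}=r₁+r₄e^{iθ₄} gives r₂ω₂e^{iθ₂}+r₃ω₃e^{iθ₃}=r₄ω₄e^{iθ₄}.
Eliminating the other unknown: ω₃ = r₂ω₂ sin(θ₄−θ₂) / [r₃ sin(θ₃−θ₄)].
Numerator sine = +0.94888; denominator sine = +0.77824.
Result = 0.0398·3.68·(+0.94888) / (0.0737·(+0.77824)) = +2.423 rad/s; magnitude 2.423 rad/s.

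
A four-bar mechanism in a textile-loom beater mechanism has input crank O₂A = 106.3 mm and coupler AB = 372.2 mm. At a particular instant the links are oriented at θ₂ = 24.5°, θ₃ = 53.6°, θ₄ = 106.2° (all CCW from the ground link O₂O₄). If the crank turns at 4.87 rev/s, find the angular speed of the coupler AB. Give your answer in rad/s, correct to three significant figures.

10.9

ω₂ = 30.6 rad/s (from 4.87 rev/s).
Differentiating the loop-closure r₂e^{iθ₂}+r₃e^{iθ₃}=r₁+r₄e^{iθ₄} gives r₂ω₂e^{iθ₂}+r₃ω₃e^{iθ₃}=r₄ω₄e^{iθ₄}.
Eliminating the other unknown: ω₃ = r₂ω₂ sin(θ₄−θ₂) / [r₃ sin(θ₃−θ₄)].
Numerator sine = +0.98953; denominator sine = -0.79441.
Result = 0.1063·30.6·(+0.98953) / (0.3722·(-0.79441)) = -10.885 rad/s; magnitude 10.885 rad/s.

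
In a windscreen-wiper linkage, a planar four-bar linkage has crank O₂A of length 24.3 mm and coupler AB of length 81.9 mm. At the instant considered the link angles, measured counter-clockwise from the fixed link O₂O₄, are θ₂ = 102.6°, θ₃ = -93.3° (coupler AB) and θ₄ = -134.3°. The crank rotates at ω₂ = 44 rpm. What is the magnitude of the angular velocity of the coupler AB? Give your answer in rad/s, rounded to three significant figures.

1.75

ω₂ = 4.608 rad/s (from 44 rpm).
Differentiating the loop-closure r₂e^{iθ₂}+r₃e^{iθ₃}=r₁+r₄e^{iθ₄} gives r₂ω₂e^{iθ₂}+r₃ω₃e^{iθ₃}=r₄ω₄e^{iθ₄}.
Eliminating the other unknown: ω₃ = r₂ω₂ sin(θ₄−θ₂) / [r₃ sin(θ₃−θ₄)].
Numerator sine = +0.83772; denominator sine = +0.65606.
Result = 0.0243·4.608·(+0.83772) / (0.0819·(+0.65606)) = +1.7457 rad/s; magnitude 1.7457 rad/s.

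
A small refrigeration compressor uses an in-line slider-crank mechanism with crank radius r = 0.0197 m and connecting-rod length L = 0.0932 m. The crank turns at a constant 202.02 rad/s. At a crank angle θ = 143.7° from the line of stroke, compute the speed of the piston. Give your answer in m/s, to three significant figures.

1.95

ω = 202 rad/s
For an in-line slider-crank, x = r cosθ + √(L² − r² sin²θ), so v = −rω sinθ·[1 + r cosθ/√(L² − r² sin²θ)].
With r = 0.0197 m, L = 0.0932 m, θ = 143.7°: √(L² − r² sin²θ) = 0.092467 m.
v = −0.0197·202·0.59201·[1 + 0.0197·-0.80593/0.092467] = -1.9515 m/s.
|v| = 1.9515 m/s.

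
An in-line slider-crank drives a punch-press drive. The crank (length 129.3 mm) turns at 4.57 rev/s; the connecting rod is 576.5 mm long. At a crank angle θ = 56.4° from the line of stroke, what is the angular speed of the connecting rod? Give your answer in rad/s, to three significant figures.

3.63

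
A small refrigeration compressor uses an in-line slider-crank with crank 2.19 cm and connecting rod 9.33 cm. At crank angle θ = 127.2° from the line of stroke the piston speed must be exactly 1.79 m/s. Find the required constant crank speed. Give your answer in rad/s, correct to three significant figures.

120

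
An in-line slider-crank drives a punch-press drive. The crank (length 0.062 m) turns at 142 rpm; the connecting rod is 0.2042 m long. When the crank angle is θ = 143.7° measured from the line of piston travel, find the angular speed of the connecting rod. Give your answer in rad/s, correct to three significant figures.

ω = 14.87 rad/s (converted from 142 rpm).
The rod makes angle φ with the slider axis where L sinφ = r sinθ; differentiating, L cosφ·φ̇ = r ω cosθ.
L cosφ = √(L² − r² sin²θ) = 0.20087 m.
|ω_rod| = r ω |cosθ| / √(L² − r² sin²θ) = 0.062·14.87·0.80593/0.20087 = 3.699 rad/s.

3.70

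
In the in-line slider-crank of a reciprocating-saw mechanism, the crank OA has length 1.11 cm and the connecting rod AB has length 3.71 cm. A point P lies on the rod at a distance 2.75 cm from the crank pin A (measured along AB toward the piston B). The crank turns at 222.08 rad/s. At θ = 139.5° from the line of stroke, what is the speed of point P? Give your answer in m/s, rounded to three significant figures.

ω = 222.1 rad/s.  Crank-pin speed |V_A| = rω = 2.4651 m/s, perpendicular to OA.
Rod angle: sinφ = −(r/L) sinθ ⇒ φ = -11.204°; ω_rod = −rω cosθ/√(L²−r²sin²θ) = +51.506 rad/s.
V_P = V_A + ω_rod × AP, with AP = 0.0275 m along the rod.
Components: V_Px = −rω sinθ − a·ω_rod·sinφ = -1.3257 m/s;  V_Py = rω cosθ + a·ω_rod·cosφ = -0.48504 m/s.
|V_P| = √(V_Px² + V_Py²) = 1.4117 m/s.

1.41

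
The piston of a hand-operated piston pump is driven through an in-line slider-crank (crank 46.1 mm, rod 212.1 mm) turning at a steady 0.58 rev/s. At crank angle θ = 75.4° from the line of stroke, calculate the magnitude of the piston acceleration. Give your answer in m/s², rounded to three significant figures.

ω = 2π·0.58 = 3.644 rad/s
x(θ) = r cosθ + √(L² − r² sin²θ); with ω constant, a = ω²·d²x/dθ².
d²x/dθ² = −r cosθ − r²(cos2θ)/√u − r⁴ sin²2θ/(4u^{3/2}),  u = L² − r² sin²θ = 0.0429962 m².
Substituting r = 0.0461 m, L = 0.2121 m, θ = 75.4°: d²x/dθ² = -0.0027039 m.
a = ω²·d²x/dθ² = (3.644)²·(-0.0027039) = -0.035909 m/s²;  |a| = 0.035909 m/s².

0.0359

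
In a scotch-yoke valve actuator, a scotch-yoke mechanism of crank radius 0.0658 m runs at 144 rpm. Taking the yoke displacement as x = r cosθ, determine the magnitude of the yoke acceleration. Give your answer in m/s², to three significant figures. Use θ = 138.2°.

11.2

ω = 15.08 rad/s (from 144 rpm).
x = r cosθ ⇒ ẍ = −rω² cosθ (ω constant).
|a| = rω²|cosθ| = 0.0658·(15.08)²·|cos 138.2°| = 11.154 m/s².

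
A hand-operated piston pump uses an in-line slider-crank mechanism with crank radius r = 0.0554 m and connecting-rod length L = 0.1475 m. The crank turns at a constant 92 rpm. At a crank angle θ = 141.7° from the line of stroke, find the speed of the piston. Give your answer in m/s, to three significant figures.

0.231

ω = 2π·92/60 = 9.634 rad/s
For an in-line slider-crank, x = r cosθ + √(L² − r² sin²θ), so v = −rω sinθ·[1 + r cosθ/√(L² − r² sin²θ)].
With r = 0.0554 m, L = 0.1475 m, θ = 141.7°: √(L² − r² sin²θ) = 0.14345 m.
v = −0.0554·9.634·0.61978·[1 + 0.0554·-0.78478/0.14345] = -0.23054 m/s.
|v| = 0.23054 m/s.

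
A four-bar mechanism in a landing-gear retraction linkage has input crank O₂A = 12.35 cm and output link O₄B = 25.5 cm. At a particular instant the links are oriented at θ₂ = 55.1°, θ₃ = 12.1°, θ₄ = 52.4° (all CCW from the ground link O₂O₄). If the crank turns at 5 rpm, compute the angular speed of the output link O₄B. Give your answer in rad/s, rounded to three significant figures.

0.267

ω₂ = 0.5236 rad/s (from 5 rpm).
Differentiating the loop-closure r₂e^{iθ₂}+r₃e^{iθ₃}=r₁+r₄e^{iθ₄} gives r₂ω₂e^{iθ₂}+r₃ω₃e^{iθ₃}=r₄ω₄e^{iθ₄}.
Eliminating the other unknown: ω₄ = r₂ω₂ sin(θ₂−θ₃) / [r₄ sin(θ₄−θ₃)].
Numerator sine = +0.68200; denominator sine = +0.64679.
Result = 0.1235·0.5236·(+0.68200) / (0.255·(+0.64679)) = +0.26739 rad/s; magnitude 0.26739 rad/s.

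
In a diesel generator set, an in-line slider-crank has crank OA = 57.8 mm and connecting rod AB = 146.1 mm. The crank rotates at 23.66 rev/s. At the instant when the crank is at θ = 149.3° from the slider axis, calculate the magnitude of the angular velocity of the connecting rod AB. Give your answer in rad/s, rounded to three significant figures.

ω = 148.7 rad/s (converted from 23.66 rev/s).
The rod makes angle φ with the slider axis where L sinφ = r sinθ; differentiating, L cosφ·φ̇ = r ω cosθ.
L cosφ = √(L² − r² sin²θ) = 0.14309 m.
|ω_rod| = r ω |cosθ| / √(L² − r² sin²θ) = 0.0578·148.7·0.85985/0.14309 = 51.635 rad/s.

51.6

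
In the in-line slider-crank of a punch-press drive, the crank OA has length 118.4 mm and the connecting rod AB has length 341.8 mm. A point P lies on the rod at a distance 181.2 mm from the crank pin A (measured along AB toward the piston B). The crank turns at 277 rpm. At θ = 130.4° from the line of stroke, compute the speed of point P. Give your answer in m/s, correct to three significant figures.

2.52

ω = 29.01 rad/s.  Crank-pin speed |V_A| = rω = 3.4345 m/s, perpendicular to OA.
Rod angle: sinφ = −(r/L) sinθ ⇒ φ = -15.296°; ω_rod = −rω cosθ/√(L²−r²sin²θ) = +6.7516 rad/s.
V_P = V_A + ω_rod × AP, with AP = 0.1812 m along the rod.
Components: V_Px = −rω sinθ − a·ω_rod·sinφ = -2.2928 m/s;  V_Py = rω cosθ + a·ω_rod·cosφ = -1.0459 m/s.
|V_P| = √(V_Px² + V_Py²) = 2.52 m/s.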